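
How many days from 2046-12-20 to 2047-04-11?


From 2046-12-20 to 2047-04-11
2046-12-20: days before December = 31 + 28 + 31 + 30 + 31 + 30 + 31 + 31 + 30 + 31 + 30 = 334 (2046 is not a leap year); day of year = 334 + 20 = 354
2047-04-11: days before April = 31 + 28 + 31 = 90 (2047 is not a leap year); day of year = 90 + 11 = 101
Rest of 2046: 365 - 354 = 11
Total = 11 + 101 = 112

112 days


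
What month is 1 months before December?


December is month 12
12 - 1 = 11

November


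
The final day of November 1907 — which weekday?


November 1907 has 30 days
Anchor: Jan 1, 1907. With p = 1907 - 1 = 1906: (p + p//4 - p//100 + p//400) mod 7 = (1906 + 476 - 19 + 4) mod 7 = 2367 mod 7 = 1 -> Tuesday (Mon=0 ... Sun=6)
Days before November (Jan-Oct): 304; November 1 index = (1 + 304) mod 7 = 4 -> Friday
Last day offset: 30 - 1 = 29 days
Weekday index = (4 + 29) mod 7 = 5

Saturday, November 30


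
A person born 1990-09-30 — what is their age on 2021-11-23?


Birth: 1990-09-30
Reference: 2021-11-23
Year difference: 2021 - 1990 = 31

31 years old


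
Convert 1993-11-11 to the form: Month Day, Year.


ISO 1993-11-11 parses as year=1993, month=11, day=11
Month 11 -> November

November 11, 1993


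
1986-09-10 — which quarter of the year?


Month: September (month 9)
Q1: Jan-Mar, Q2: Apr-Jun, Q3: Jul-Sep, Q4: Oct-Dec

Q3


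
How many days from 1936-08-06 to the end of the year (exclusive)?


Day of year: 219 of 366
Remaining = 366 - 219

147 days


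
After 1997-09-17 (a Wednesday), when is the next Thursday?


Current: Wednesday
Target: Thursday
Days ahead: 1

Next Thursday: 1997-09-18


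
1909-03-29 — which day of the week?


Date: March 29, 1909
Anchor: Jan 1, 1909. With p = 1909 - 1 = 1908: (p + p//4 - p//100 + p//400) mod 7 = (1908 + 477 - 19 + 4) mod 7 = 2370 mod 7 = 4 -> Friday (Mon=0 ... Sun=6)
Days before March (Jan-Feb): 59; offset = 59 + 29 - 1 = 87
Weekday index = (4 + 87) mod 7 = 0

Day of the week: Monday


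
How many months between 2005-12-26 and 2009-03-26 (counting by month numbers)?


From December 2005 to March 2009
4 years * 12 = 48 months, minus 9 months = 39

39 months


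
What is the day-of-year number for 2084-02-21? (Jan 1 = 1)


Date: February 21, 2084
Days in months 1 through 1: 31
Plus 21 days in February

Day of year: 52


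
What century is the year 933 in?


Century = (year - 1) // 100 + 1
= (933 - 1) // 100 + 1
= 932 // 100 + 1
= 9 + 1

10th century


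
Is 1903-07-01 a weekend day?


Anchor: Jan 1, 1903. With p = 1903 - 1 = 1902: (p + p//4 - p//100 + p//400) mod 7 = (1902 + 475 - 19 + 4) mod 7 = 2362 mod 7 = 3 -> Thursday (Mon=0 ... Sun=6)
Day of year: 182; offset = 181
Weekday index = (3 + 181) mod 7 = 2 -> Wednesday
Weekend days: Saturday, Sunday

No


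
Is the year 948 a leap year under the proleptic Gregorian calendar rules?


Gregorian leap year rule: divisible by 4, but not by 100, unless also by 400.
948 is divisible by 4 but not 100 -> leap year

Yes


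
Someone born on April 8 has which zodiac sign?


Date: April 8
Conventional tropical zodiac dates: Aries from March 21 onward; Taurus starts April 20
April 8 falls within the Aries range

Aries


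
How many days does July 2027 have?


July 2027

31 days


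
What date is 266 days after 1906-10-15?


Start: 1906-10-15, add 266 days
October 1906 has 31 days: 31 - 15 = 16 days to October 31 -> 250 left
November 1906 has 30 days -> 220 left
December 1906 has 31 days -> 189 left
January 1907 has 31 days -> 158 left
February 1907 has 28 days -> 130 left
March 1907 has 31 days -> 99 left
April 1907 has 30 days -> 69 left
May 1907 has 31 days -> 38 left
June 1907 has 30 days -> 8 left
July 1907: 8 <= 31 -> lands on July 8

Result: 1907-07-08


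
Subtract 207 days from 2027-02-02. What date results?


Start: 2027-02-02, subtract 207 days
Back 2 days from February 2 reaches January 31, 2027 -> 205 left
January 2027 has 31 days -> back to December 31, 2026 -> 174 left
December 2026 has 31 days -> back to November 30, 2026 -> 143 left
November 2026 has 30 days -> back to October 31, 2026 -> 113 left
October 2026 has 31 days -> back to September 30, 2026 -> 82 left
September 2026 has 30 days -> back to August 31, 2026 -> 52 left
August 2026 has 31 days -> back to July 31, 2026 -> 21 left
July 2026: 31 - 21 = 10 -> lands on July 10

Result: 2026-07-10


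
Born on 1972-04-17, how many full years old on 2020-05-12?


Birth: 1972-04-17
Reference: 2020-05-12
Year difference: 2020 - 1972 = 48

48 years old


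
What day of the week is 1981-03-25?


Date: March 25, 1981
Anchor: Jan 1, 1981. With p = 1981 - 1 = 1980: (p + p//4 - p//100 + p//400) mod 7 = (1980 + 495 - 19 + 4) mod 7 = 2460 mod 7 = 3 -> Thursday (Mon=0 ... Sun=6)
Days before March (Jan-Feb): 59; offset = 59 + 25 - 1 = 83
Weekday index = (3 + 83) mod 7 = 2

Day of the week: Wednesday


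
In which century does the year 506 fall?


Century = (year - 1) // 100 + 1
= (506 - 1) // 100 + 1
= 505 // 100 + 1
= 5 + 1

6th century


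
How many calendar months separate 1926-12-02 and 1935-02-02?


From December 1926 to February 1935
9 years * 12 = 108 months, minus 10 months = 98

98 months


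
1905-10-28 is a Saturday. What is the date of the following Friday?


Current: Saturday
Target: Friday
Days ahead: 6

Next Friday: 1905-11-03


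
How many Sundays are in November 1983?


November 1983 has 30 days
Anchor: Jan 1, 1983. With p = 1983 - 1 = 1982: (p + p//4 - p//100 + p//400) mod 7 = (1982 + 495 - 19 + 4) mod 7 = 2462 mod 7 = 5 -> Saturday (Mon=0 ... Sun=6)
Days before November (Jan-Oct): 304; November 1 index = (5 + 304) mod 7 = 1 -> Tuesday
First Sunday is November 6
Sundays: 6, 13, 20, 27

4 Sundays


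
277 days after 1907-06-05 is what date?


Start: 1907-06-05, add 277 days
June 1907 has 30 days: 30 - 5 = 25 days to June 30 -> 252 left
July 1907 has 31 days -> 221 left
August 1907 has 31 days -> 190 left
September 1907 has 30 days -> 160 left
October 1907 has 31 days -> 129 left
November 1907 has 30 days -> 99 left
December 1907 has 31 days -> 68 left
January 1908 has 31 days -> 37 left
February 1908 has 29 days -> 8 left
March 1908: 8 <= 31 -> lands on March 8

Result: 1908-03-08


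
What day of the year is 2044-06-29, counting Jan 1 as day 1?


Date: June 29, 2044
Days in months 1 through 5: 152
Plus 29 days in June

Day of year: 181


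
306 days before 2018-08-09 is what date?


Start: 2018-08-09, subtract 306 days
Back 9 days from August 9 reaches July 31, 2018 -> 297 left
July 2018 has 31 days -> back to June 30, 2018 -> 266 left
June 2018 has 30 days -> back to May 31, 2018 -> 236 left
May 2018 has 31 days -> back to April 30, 2018 -> 205 left
April 2018 has 30 days -> back to March 31, 2018 -> 175 left
March 2018 has 31 days -> back to February 28, 2018 -> 144 left
February 2018 has 28 days -> back to January 31, 2018 -> 116 left
January 2018 has 31 days -> back to December 31, 2017 -> 85 left
December 2017 has 31 days -> back to November 30, 2017 -> 54 left
November 2017 has 30 days -> back to October 31, 2017 -> 24 left
October 2017: 31 - 24 = 7 -> lands on October 7

Result: 2017-10-07


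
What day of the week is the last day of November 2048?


November 2048 has 30 days
Anchor: Jan 1, 2048. With p = 2048 - 1 = 2047: (p + p//4 - p//100 + p//400) mod 7 = (2047 + 511 - 20 + 5) mod 7 = 2543 mod 7 = 2 -> Wednesday (Mon=0 ... Sun=6)
Days before November (Jan-Oct): 305; November 1 index = (2 + 305) mod 7 = 6 -> Sunday
Last day offset: 30 - 1 = 29 days
Weekday index = (6 + 29) mod 7 = 0

Monday, November 30


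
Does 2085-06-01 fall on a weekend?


Anchor: Jan 1, 2085. With p = 2085 - 1 = 2084: (p + p//4 - p//100 + p//400) mod 7 = (2084 + 521 - 20 + 5) mod 7 = 2590 mod 7 = 0 -> Monday (Mon=0 ... Sun=6)
Day of year: 152; offset = 151
Weekday index = (0 + 151) mod 7 = 4 -> Friday
Weekend days: Saturday, Sunday

No


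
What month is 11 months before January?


January is month 1
1 - 11 = -10; wrap: -10 + 12 = 2

February


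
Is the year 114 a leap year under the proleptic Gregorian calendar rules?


Gregorian leap year rule: divisible by 4, but not by 100, unless also by 400.
114 is not divisible by 4 -> not a leap year

No


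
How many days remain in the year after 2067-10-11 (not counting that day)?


Day of year: 284 of 365
Remaining = 365 - 284

81 days


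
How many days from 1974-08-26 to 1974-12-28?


From 1974-08-26 to 1974-12-28
1974-08-26: days before August = 31 + 28 + 31 + 30 + 31 + 30 + 31 = 212 (1974 is not a leap year); day of year = 212 + 26 = 238
1974-12-28: days before December = 31 + 28 + 31 + 30 + 31 + 30 + 31 + 31 + 30 + 31 + 30 = 334 (1974 is not a leap year); day of year = 334 + 28 = 362
Same year: 362 - 238 = 124

124 days


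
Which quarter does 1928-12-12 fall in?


Month: December (month 12)
Q1: Jan-Mar, Q2: Apr-Jun, Q3: Jul-Sep, Q4: Oct-Dec

Q4


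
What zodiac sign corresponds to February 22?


Date: February 22
Conventional tropical zodiac dates: Pisces from February 19 onward; Aries starts March 21
February 22 falls within the Pisces range

Pisces


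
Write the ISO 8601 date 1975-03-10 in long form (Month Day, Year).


ISO 1975-03-10 parses as year=1975, month=03, day=10
Month 3 -> March

March 10, 1975


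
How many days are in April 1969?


April 1969

30 days


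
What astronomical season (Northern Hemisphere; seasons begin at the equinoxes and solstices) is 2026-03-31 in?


Date: March 31
Astronomical Spring (approx.; exact equinox/solstice day varies by year): March 20 to June 20
March 31 falls within the Spring window

Spring


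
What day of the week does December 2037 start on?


Target: December 1, 2037
Anchor: Jan 1, 2037. With p = 2037 - 1 = 2036: (p + p//4 - p//100 + p//400) mod 7 = (2036 + 509 - 20 + 5) mod 7 = 2530 mod 7 = 3 -> Thursday (Mon=0 ... Sun=6)
Days before December (Jan-Nov): 334 days
Weekday index = (3 + 334) mod 7 = 1

Tuesday


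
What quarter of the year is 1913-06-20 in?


Month: June (month 6)
Q1: Jan-Mar, Q2: Apr-Jun, Q3: Jul-Sep, Q4: Oct-Dec

Q2


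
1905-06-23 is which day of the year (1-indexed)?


Date: June 23, 1905
Days in months 1 through 5: 151
Plus 23 days in June

Day of year: 174


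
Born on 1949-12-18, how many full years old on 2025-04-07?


Birth: 1949-12-18
Reference: 2025-04-07
Year difference: 2025 - 1949 = 76
Birthday not yet reached in 2025, subtract 1

75 years old


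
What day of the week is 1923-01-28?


Date: January 28, 1923
Anchor: Jan 1, 1923. With p = 1923 - 1 = 1922: (p + p//4 - p//100 + p//400) mod 7 = (1922 + 480 - 19 + 4) mod 7 = 2387 mod 7 = 0 -> Monday (Mon=0 ... Sun=6)
Days into year = 28 - 1 = 27
Weekday index = (0 + 27) mod 7 = 6

Day of the week: Sunday


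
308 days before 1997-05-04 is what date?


Start: 1997-05-04, subtract 308 days
Back 4 days from May 4 reaches April 30, 1997 -> 304 left
April 1997 has 30 days -> back to March 31, 1997 -> 274 left
March 1997 has 31 days -> back to February 28, 1997 -> 243 left
February 1997 has 28 days -> back to January 31, 1997 -> 215 left
January 1997 has 31 days -> back to December 31, 1996 -> 184 left
December 1996 has 31 days -> back to November 30, 1996 -> 153 left
November 1996 has 30 days -> back to October 31, 1996 -> 123 left
October 1996 has 31 days -> back to September 30, 1996 -> 92 left
September 1996 has 30 days -> back to August 31, 1996 -> 62 left
August 1996 has 31 days -> back to July 31, 1996 -> 31 left
July 1996 has 31 days -> back to June 30, 1996 -> 0 left
June 1996: 30 - 0 = 30 -> lands on June 30

Result: 1996-06-30


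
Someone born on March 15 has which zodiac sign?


Date: March 15
Conventional tropical zodiac dates: Pisces from February 19 onward; Aries starts March 21
March 15 falls within the Pisces range

Pisces


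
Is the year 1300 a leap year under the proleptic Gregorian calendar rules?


Gregorian leap year rule: divisible by 4, but not by 100, unless also by 400.
1300 is divisible by 100 but not 400 -> not a leap year

No


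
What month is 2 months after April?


April is month 4
4 + 2 = 6

June


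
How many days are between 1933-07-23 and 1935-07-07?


From 1933-07-23 to 1935-07-07
1933-07-23: days before July = 31 + 28 + 31 + 30 + 31 + 30 = 181 (1933 is not a leap year); day of year = 181 + 23 = 204
1935-07-07: days before July = 31 + 28 + 31 + 30 + 31 + 30 = 181 (1935 is not a leap year); day of year = 181 + 7 = 188
Rest of 1933: 365 - 204 = 161
Full years 1934 (365): 365
Total = 161 + 365 + 188 = 714

714 days


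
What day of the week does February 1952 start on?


Target: February 1, 1952
Anchor: Jan 1, 1952. With p = 1952 - 1 = 1951: (p + p//4 - p//100 + p//400) mod 7 = (1951 + 487 - 19 + 4) mod 7 = 2423 mod 7 = 1 -> Tuesday (Mon=0 ... Sun=6)
Days before February (Jan): 31 days
Weekday index = (1 + 31) mod 7 = 4

Friday


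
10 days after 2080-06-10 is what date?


Start: 2080-06-10, add 10 days
June 2080 has 30 days; 10 + 10 = 20 stays within June

Result: 2080-06-20


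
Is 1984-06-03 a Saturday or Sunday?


Anchor: Jan 1, 1984. With p = 1984 - 1 = 1983: (p + p//4 - p//100 + p//400) mod 7 = (1983 + 495 - 19 + 4) mod 7 = 2463 mod 7 = 6 -> Sunday (Mon=0 ... Sun=6)
Day of year: 155; offset = 154
Weekday index = (6 + 154) mod 7 = 6 -> Sunday
Weekend days: Saturday, Sunday

Yes


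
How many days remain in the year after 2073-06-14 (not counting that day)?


Day of year: 165 of 365
Remaining = 365 - 165

200 days


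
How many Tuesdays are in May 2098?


May 2098 has 31 days
Anchor: Jan 1, 2098. With p = 2098 - 1 = 2097: (p + p//4 - p//100 + p//400) mod 7 = (2097 + 524 - 20 + 5) mod 7 = 2606 mod 7 = 2 -> Wednesday (Mon=0 ... Sun=6)
Days before May (Jan-Apr): 120; May 1 index = (2 + 120) mod 7 = 3 -> Thursday
First Tuesday is May 6
Tuesdays: 6, 13, 20, 27

4 Tuesdays


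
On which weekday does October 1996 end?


October 1996 has 31 days
Anchor: Jan 1, 1996. With p = 1996 - 1 = 1995: (p + p//4 - p//100 + p//400) mod 7 = (1995 + 498 - 19 + 4) mod 7 = 2478 mod 7 = 0 -> Monday (Mon=0 ... Sun=6)
Days before October (Jan-Sep): 274; October 1 index = (0 + 274) mod 7 = 1 -> Tuesday
Last day offset: 31 - 1 = 30 days
Weekday index = (1 + 30) mod 7 = 3

Thursday, October 31


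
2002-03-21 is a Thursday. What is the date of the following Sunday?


Current: Thursday
Target: Sunday
Days ahead: 3

Next Sunday: 2002-03-24


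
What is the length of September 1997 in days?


September 1997

30 days


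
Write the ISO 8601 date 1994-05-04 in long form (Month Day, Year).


ISO 1994-05-04 parses as year=1994, month=05, day=04
Month 5 -> May

May 4, 1994


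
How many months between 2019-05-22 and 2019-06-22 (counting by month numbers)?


From May 2019 to June 2019
0 years * 12 = 0 months, plus 1 month = 1

1 month


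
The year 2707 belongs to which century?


Century = (year - 1) // 100 + 1
= (2707 - 1) // 100 + 1
= 2706 // 100 + 1
= 27 + 1

28th century


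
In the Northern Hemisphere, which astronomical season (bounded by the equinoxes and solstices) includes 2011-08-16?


Date: August 16
Astronomical Summer (approx.; exact equinox/solstice day varies by year): June 21 to September 21
August 16 falls within the Summer window

Summer


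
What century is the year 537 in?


Century = (year - 1) // 100 + 1
= (537 - 1) // 100 + 1
= 536 // 100 + 1
= 5 + 1

6th century


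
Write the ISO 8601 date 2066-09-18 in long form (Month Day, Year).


ISO 2066-09-18 parses as year=2066, month=09, day=18
Month 9 -> September

September 18, 2066


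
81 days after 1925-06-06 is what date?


Start: 1925-06-06, add 81 days
June 1925 has 30 days: 30 - 6 = 24 days to June 30 -> 57 left
July 1925 has 31 days -> 26 left
August 1925: 26 <= 31 -> lands on August 26

Result: 1925-08-26


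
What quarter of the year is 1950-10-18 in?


Month: October (month 10)
Q1: Jan-Mar, Q2: Apr-Jun, Q3: Jul-Sep, Q4: Oct-Dec

Q4


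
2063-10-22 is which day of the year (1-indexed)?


Date: October 22, 2063
Days in months 1 through 9: 273
Plus 22 days in October

Day of year: 295


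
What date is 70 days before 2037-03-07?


Start: 2037-03-07, subtract 70 days
Back 7 days from March 7 reaches February 28, 2037 -> 63 left
February 2037 has 28 days -> back to January 31, 2037 -> 35 left
January 2037 has 31 days -> back to December 31, 2036 -> 4 left
December 2036: 31 - 4 = 27 -> lands on December 27

Result: 2036-12-27


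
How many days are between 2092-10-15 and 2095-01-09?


From 2092-10-15 to 2095-01-09
2092-10-15: days before October = 31 + 29 + 31 + 30 + 31 + 30 + 31 + 31 + 30 = 274 (2092 is a leap year); day of year = 274 + 15 = 289
2095-01-09: day of year = 9
Rest of 2092: 366 - 289 = 77
Full years 2093 (365), 2094 (365): 730
Total = 77 + 730 + 9 = 816

816 days


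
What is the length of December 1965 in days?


December 1965

31 days


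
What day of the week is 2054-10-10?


Date: October 10, 2054
Anchor: Jan 1, 2054. With p = 2054 - 1 = 2053: (p + p//4 - p//100 + p//400) mod 7 = (2053 + 513 - 20 + 5) mod 7 = 2551 mod 7 = 3 -> Thursday (Mon=0 ... Sun=6)
Days before October (Jan-Sep): 273; offset = 273 + 10 - 1 = 282
Weekday index = (3 + 282) mod 7 = 5

Day of the week: Saturday


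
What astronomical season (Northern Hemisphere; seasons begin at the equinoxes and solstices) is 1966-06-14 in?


Date: June 14
Astronomical Spring (approx.; exact equinox/solstice day varies by year): March 20 to June 20
June 14 falls within the Spring window

Spring


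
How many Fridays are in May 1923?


May 1923 has 31 days
Anchor: Jan 1, 1923. With p = 1923 - 1 = 1922: (p + p//4 - p//100 + p//400) mod 7 = (1922 + 480 - 19 + 4) mod 7 = 2387 mod 7 = 0 -> Monday (Mon=0 ... Sun=6)
Days before May (Jan-Apr): 120; May 1 index = (0 + 120) mod 7 = 1 -> Tuesday
First Friday is May 4
Fridays: 4, 11, 18, 25

4 Fridays


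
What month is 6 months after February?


February is month 2
2 + 6 = 8

August


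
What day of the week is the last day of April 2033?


April 2033 has 30 days
Anchor: Jan 1, 2033. With p = 2033 - 1 = 2032: (p + p//4 - p//100 + p//400) mod 7 = (2032 + 508 - 20 + 5) mod 7 = 2525 mod 7 = 5 -> Saturday (Mon=0 ... Sun=6)
Days before April (Jan-Mar): 90; April 1 index = (5 + 90) mod 7 = 4 -> Friday
Last day offset: 30 - 1 = 29 days
Weekday index = (4 + 29) mod 7 = 5

Saturday, April 30


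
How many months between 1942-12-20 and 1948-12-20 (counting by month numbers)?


From December 1942 to December 1948
6 years * 12 = 72 months = 72

72 months


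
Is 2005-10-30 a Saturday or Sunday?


Anchor: Jan 1, 2005. With p = 2005 - 1 = 2004: (p + p//4 - p//100 + p//400) mod 7 = (2004 + 501 - 20 + 5) mod 7 = 2490 mod 7 = 5 -> Saturday (Mon=0 ... Sun=6)
Day of year: 303; offset = 302
Weekday index = (5 + 302) mod 7 = 6 -> Sunday
Weekend days: Saturday, Sunday

Yes


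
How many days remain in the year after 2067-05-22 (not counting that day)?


Day of year: 142 of 365
Remaining = 365 - 142

223 days


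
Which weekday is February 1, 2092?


Target: February 1, 2092
Anchor: Jan 1, 2092. With p = 2092 - 1 = 2091: (p + p//4 - p//100 + p//400) mod 7 = (2091 + 522 - 20 + 5) mod 7 = 2598 mod 7 = 1 -> Tuesday (Mon=0 ... Sun=6)
Days before February (Jan): 31 days
Weekday index = (1 + 31) mod 7 = 4

Friday


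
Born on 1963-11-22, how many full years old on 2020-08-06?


Birth: 1963-11-22
Reference: 2020-08-06
Year difference: 2020 - 1963 = 57
Birthday not yet reached in 2020, subtract 1

56 years old


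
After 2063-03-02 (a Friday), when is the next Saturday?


Current: Friday
Target: Saturday
Days ahead: 1

Next Saturday: 2063-03-03


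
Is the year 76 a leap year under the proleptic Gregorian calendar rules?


Gregorian leap year rule: divisible by 4, but not by 100, unless also by 400.
76 is divisible by 4 but not 100 -> leap year

Yes


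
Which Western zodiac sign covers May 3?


Date: May 3
Conventional tropical zodiac dates: Taurus from April 20 onward; Gemini starts May 21
May 3 falls within the Taurus range

Taurus


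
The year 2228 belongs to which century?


Century = (year - 1) // 100 + 1
= (2228 - 1) // 100 + 1
= 2227 // 100 + 1
= 22 + 1

23rd century


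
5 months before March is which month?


March is month 3
3 - 5 = -2; wrap: -2 + 12 = 10

October


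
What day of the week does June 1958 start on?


Target: June 1, 1958
Anchor: Jan 1, 1958. With p = 1958 - 1 = 1957: (p + p//4 - p//100 + p//400) mod 7 = (1957 + 489 - 19 + 4) mod 7 = 2431 mod 7 = 2 -> Wednesday (Mon=0 ... Sun=6)
Days before June (Jan-May): 151 days
Weekday index = (2 + 151) mod 7 = 6

Sunday


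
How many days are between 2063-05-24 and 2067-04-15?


From 2063-05-24 to 2067-04-15
2063-05-24: days before May = 31 + 28 + 31 + 30 = 120 (2063 is not a leap year); day of year = 120 + 24 = 144
2067-04-15: days before April = 31 + 28 + 31 = 90 (2067 is not a leap year); day of year = 90 + 15 = 105
Rest of 2063: 365 - 144 = 221
Full years 2064 (366), 2065 (365), 2066 (365): 1096
Total = 221 + 1096 + 105 = 1422

1422 days


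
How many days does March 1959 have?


March 1959

31 days


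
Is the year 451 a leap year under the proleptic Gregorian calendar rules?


Gregorian leap year rule: divisible by 4, but not by 100, unless also by 400.
451 is not divisible by 4 -> not a leap year

No


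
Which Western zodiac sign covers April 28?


Date: April 28
Conventional tropical zodiac dates: Taurus from April 20 onward; Gemini starts May 21
April 28 falls within the Taurus range

Taurus


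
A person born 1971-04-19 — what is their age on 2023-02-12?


Birth: 1971-04-19
Reference: 2023-02-12
Year difference: 2023 - 1971 = 52
Birthday not yet reached in 2023, subtract 1

51 years old


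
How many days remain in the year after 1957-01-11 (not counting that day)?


Day of year: 11 of 365
Remaining = 365 - 11

354 days


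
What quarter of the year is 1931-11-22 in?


Month: November (month 11)
Q1: Jan-Mar, Q2: Apr-Jun, Q3: Jul-Sep, Q4: Oct-Dec

Q4


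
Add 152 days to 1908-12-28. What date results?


Start: 1908-12-28, add 152 days
December 1908 has 31 days: 31 - 28 = 3 days to December 31 -> 149 left
January 1909 has 31 days -> 118 left
February 1909 has 28 days -> 90 left
March 1909 has 31 days -> 59 left
April 1909 has 30 days -> 29 left
May 1909: 29 <= 31 -> lands on May 29

Result: 1909-05-29


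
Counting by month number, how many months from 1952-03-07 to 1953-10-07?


From March 1952 to October 1953
1 year * 12 = 12 months, plus 7 months = 19

19 months


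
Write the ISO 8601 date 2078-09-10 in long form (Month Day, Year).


ISO 2078-09-10 parses as year=2078, month=09, day=10
Month 9 -> September

September 10, 2078


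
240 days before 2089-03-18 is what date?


Start: 2089-03-18, subtract 240 days
Back 18 days from March 18 reaches February 28, 2089 -> 222 left
February 2089 has 28 days -> back to January 31, 2089 -> 194 left
January 2089 has 31 days -> back to December 31, 2088 -> 163 left
December 2088 has 31 days -> back to November 30, 2088 -> 132 left
November 2088 has 30 days -> back to October 31, 2088 -> 102 left
October 2088 has 31 days -> back to September 30, 2088 -> 71 left
September 2088 has 30 days -> back to August 31, 2088 -> 41 left
August 2088 has 31 days -> back to July 31, 2088 -> 10 left
July 2088: 31 - 10 = 21 -> lands on July 21

Result: 2088-07-21


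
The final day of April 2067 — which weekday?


April 2067 has 30 days
Anchor: Jan 1, 2067. With p = 2067 - 1 = 2066: (p + p//4 - p//100 + p//400) mod 7 = (2066 + 516 - 20 + 5) mod 7 = 2567 mod 7 = 5 -> Saturday (Mon=0 ... Sun=6)
Days before April (Jan-Mar): 90; April 1 index = (5 + 90) mod 7 = 4 -> Friday
Last day offset: 30 - 1 = 29 days
Weekday index = (4 + 29) mod 7 = 5

Saturday, April 30


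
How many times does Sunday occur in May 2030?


May 2030 has 31 days
Anchor: Jan 1, 2030. With p = 2030 - 1 = 2029: (p + p//4 - p//100 + p//400) mod 7 = (2029 + 507 - 20 + 5) mod 7 = 2521 mod 7 = 1 -> Tuesday (Mon=0 ... Sun=6)
Days before May (Jan-Apr): 120; May 1 index = (1 + 120) mod 7 = 2 -> Wednesday
First Sunday is May 5
Sundays: 5, 12, 19, 26

4 Sundays


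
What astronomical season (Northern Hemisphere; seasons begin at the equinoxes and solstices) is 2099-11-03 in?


Date: November 3
Astronomical Autumn (approx.; exact equinox/solstice day varies by year): September 22 to December 20
November 3 falls within the Autumn window

Autumn


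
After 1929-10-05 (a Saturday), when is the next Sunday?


Current: Saturday
Target: Sunday
Days ahead: 1

Next Sunday: 1929-10-06


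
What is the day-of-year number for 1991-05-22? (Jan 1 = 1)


Date: May 22, 1991
Days in months 1 through 4: 120
Plus 22 days in May

Day of year: 142


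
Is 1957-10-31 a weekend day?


Anchor: Jan 1, 1957. With p = 1957 - 1 = 1956: (p + p//4 - p//100 + p//400) mod 7 = (1956 + 489 - 19 + 4) mod 7 = 2430 mod 7 = 1 -> Tuesday (Mon=0 ... Sun=6)
Day of year: 304; offset = 303
Weekday index = (1 + 303) mod 7 = 3 -> Thursday
Weekend days: Saturday, Sunday

No


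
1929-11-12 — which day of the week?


Date: November 12, 1929
Anchor: Jan 1, 1929. With p = 1929 - 1 = 1928: (p + p//4 - p//100 + p//400) mod 7 = (1928 + 482 - 19 + 4) mod 7 = 2395 mod 7 = 1 -> Tuesday (Mon=0 ... Sun=6)
Days before November (Jan-Oct): 304; offset = 304 + 12 - 1 = 315
Weekday index = (1 + 315) mod 7 = 1

Day of the week: Tuesday


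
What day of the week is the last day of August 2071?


August 2071 has 31 days
Anchor: Jan 1, 2071. With p = 2071 - 1 = 2070: (p + p//4 - p//100 + p//400) mod 7 = (2070 + 517 - 20 + 5) mod 7 = 2572 mod 7 = 3 -> Thursday (Mon=0 ... Sun=6)
Days before August (Jan-Jul): 212; August 1 index = (3 + 212) mod 7 = 5 -> Saturday
Last day offset: 31 - 1 = 30 days
Weekday index = (5 + 30) mod 7 = 0

Monday, August 31


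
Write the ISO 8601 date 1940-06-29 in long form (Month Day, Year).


ISO 1940-06-29 parses as year=1940, month=06, day=29
Month 6 -> June

June 29, 1940


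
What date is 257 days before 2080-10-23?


Start: 2080-10-23, subtract 257 days
Back 23 days from October 23 reaches September 30, 2080 -> 234 left
September 2080 has 30 days -> back to August 31, 2080 -> 204 left
August 2080 has 31 days -> back to July 31, 2080 -> 173 left
July 2080 has 31 days -> back to June 30, 2080 -> 142 left
June 2080 has 30 days -> back to May 31, 2080 -> 112 left
May 2080 has 31 days -> back to April 30, 2080 -> 81 left
April 2080 has 30 days -> back to March 31, 2080 -> 51 left
March 2080 has 31 days -> back to February 29, 2080 -> 20 left
February 2080: 29 - 20 = 9 -> lands on February 9

Result: 2080-02-09


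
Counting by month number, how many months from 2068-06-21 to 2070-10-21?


From June 2068 to October 2070
2 years * 12 = 24 months, plus 4 months = 28

28 months


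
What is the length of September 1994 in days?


September 1994

30 days


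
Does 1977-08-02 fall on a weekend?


Anchor: Jan 1, 1977. With p = 1977 - 1 = 1976: (p + p//4 - p//100 + p//400) mod 7 = (1976 + 494 - 19 + 4) mod 7 = 2455 mod 7 = 5 -> Saturday (Mon=0 ... Sun=6)
Day of year: 214; offset = 213
Weekday index = (5 + 213) mod 7 = 1 -> Tuesday
Weekend days: Saturday, Sunday

No


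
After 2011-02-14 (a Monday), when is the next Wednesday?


Current: Monday
Target: Wednesday
Days ahead: 2

Next Wednesday: 2011-02-16


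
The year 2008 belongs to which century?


Century = (year - 1) // 100 + 1
= (2008 - 1) // 100 + 1
= 2007 // 100 + 1
= 20 + 1

21st century


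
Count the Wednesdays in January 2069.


January 2069 has 31 days
Anchor: Jan 1, 2069. With p = 2069 - 1 = 2068: (p + p//4 - p//100 + p//400) mod 7 = (2068 + 517 - 20 + 5) mod 7 = 2570 mod 7 = 1 -> Tuesday (Mon=0 ... Sun=6)
January 1 is the anchor itself -> Tuesday
First Wednesday is January 2
Wednesdays: 2, 9, 16, 23, 30

5 Wednesdays


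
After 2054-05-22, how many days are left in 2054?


Day of year: 142 of 365
Remaining = 365 - 142

223 days


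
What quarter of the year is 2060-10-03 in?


Month: October (month 10)
Q1: Jan-Mar, Q2: Apr-Jun, Q3: Jul-Sep, Q4: Oct-Dec

Q4


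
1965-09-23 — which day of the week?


Date: September 23, 1965
Anchor: Jan 1, 1965. With p = 1965 - 1 = 1964: (p + p//4 - p//100 + p//400) mod 7 = (1964 + 491 - 19 + 4) mod 7 = 2440 mod 7 = 4 -> Friday (Mon=0 ... Sun=6)
Days before September (Jan-Aug): 243; offset = 243 + 23 - 1 = 265
Weekday index = (4 + 265) mod 7 = 3

Day of the week: Thursday


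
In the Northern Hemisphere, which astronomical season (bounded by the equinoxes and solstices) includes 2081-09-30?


Date: September 30
Astronomical Autumn (approx.; exact equinox/solstice day varies by year): September 22 to December 20
September 30 falls within the Autumn window

Autumn


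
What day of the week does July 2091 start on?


Target: July 1, 2091
Anchor: Jan 1, 2091. With p = 2091 - 1 = 2090: (p + p//4 - p//100 + p//400) mod 7 = (2090 + 522 - 20 + 5) mod 7 = 2597 mod 7 = 0 -> Monday (Mon=0 ... Sun=6)
Days before July (Jan-Jun): 181 days
Weekday index = (0 + 181) mod 7 = 6

Sunday


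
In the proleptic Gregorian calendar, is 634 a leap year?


Gregorian leap year rule: divisible by 4, but not by 100, unless also by 400.
634 is not divisible by 4 -> not a leap year

No


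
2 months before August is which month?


August is month 8
8 - 2 = 6

June


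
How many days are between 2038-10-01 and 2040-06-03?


From 2038-10-01 to 2040-06-03
2038-10-01: days before October = 31 + 28 + 31 + 30 + 31 + 30 + 31 + 31 + 30 = 273 (2038 is not a leap year); day of year = 273 + 1 = 274
2040-06-03: days before June = 31 + 29 + 31 + 30 + 31 = 152 (2040 is a leap year); day of year = 152 + 3 = 155
Rest of 2038: 365 - 274 = 91
Full years 2039 (365): 365
Total = 91 + 365 + 155 = 611

611 days


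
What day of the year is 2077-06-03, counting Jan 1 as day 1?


Date: June 3, 2077
Days in months 1 through 5: 151
Plus 3 days in June

Day of year: 154


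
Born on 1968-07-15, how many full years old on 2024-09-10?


Birth: 1968-07-15
Reference: 2024-09-10
Year difference: 2024 - 1968 = 56

56 years old


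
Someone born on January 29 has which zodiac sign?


Date: January 29
Conventional tropical zodiac dates: Aquarius from January 20 onward; Pisces starts February 19
January 29 falls within the Aquarius range

Aquarius


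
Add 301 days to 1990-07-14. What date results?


Start: 1990-07-14, add 301 days
July 1990 has 31 days: 31 - 14 = 17 days to July 31 -> 284 left
August 1990 has 31 days -> 253 left
September 1990 has 30 days -> 223 left
October 1990 has 31 days -> 192 left
November 1990 has 30 days -> 162 left
December 1990 has 31 days -> 131 left
January 1991 has 31 days -> 100 left
February 1991 has 28 days -> 72 left
March 1991 has 31 days -> 41 left
April 1991 has 30 days -> 11 left
May 1991: 11 <= 31 -> lands on May 11

Result: 1991-05-11


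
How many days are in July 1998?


July 1998

31 days


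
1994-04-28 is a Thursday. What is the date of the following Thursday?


Current: Thursday
Target: Thursday
Days ahead: 7

Next Thursday: 1994-05-05


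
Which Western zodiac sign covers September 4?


Date: September 4
Conventional tropical zodiac dates: Virgo from August 23 onward; Libra starts September 23
September 4 falls within the Virgo range

Virgo


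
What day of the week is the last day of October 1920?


October 1920 has 31 days
Anchor: Jan 1, 1920. With p = 1920 - 1 = 1919: (p + p//4 - p//100 + p//400) mod 7 = (1919 + 479 - 19 + 4) mod 7 = 2383 mod 7 = 3 -> Thursday (Mon=0 ... Sun=6)
Days before October (Jan-Sep): 274; October 1 index = (3 + 274) mod 7 = 4 -> Friday
Last day offset: 31 - 1 = 30 days
Weekday index = (4 + 30) mod 7 = 6

Sunday, October 31


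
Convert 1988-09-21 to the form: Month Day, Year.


ISO 1988-09-21 parses as year=1988, month=09, day=21
Month 9 -> September

September 21, 1988


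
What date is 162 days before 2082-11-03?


Start: 2082-11-03, subtract 162 days
Back 3 days from November 3 reaches October 31, 2082 -> 159 left
October 2082 has 31 days -> back to September 30, 2082 -> 128 left
September 2082 has 30 days -> back to August 31, 2082 -> 98 left
August 2082 has 31 days -> back to July 31, 2082 -> 67 left
July 2082 has 31 days -> back to June 30, 2082 -> 36 left
June 2082 has 30 days -> back to May 31, 2082 -> 6 left
May 2082: 31 - 6 = 25 -> lands on May 25

Result: 2082-05-25


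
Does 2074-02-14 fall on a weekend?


Anchor: Jan 1, 2074. With p = 2074 - 1 = 2073: (p + p//4 - p//100 + p//400) mod 7 = (2073 + 518 - 20 + 5) mod 7 = 2576 mod 7 = 0 -> Monday (Mon=0 ... Sun=6)
Day of year: 45; offset = 44
Weekday index = (0 + 44) mod 7 = 2 -> Wednesday
Weekend days: Saturday, Sunday

No


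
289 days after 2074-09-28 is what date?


Start: 2074-09-28, add 289 days
September 2074 has 30 days: 30 - 28 = 2 days to September 30 -> 287 left
October 2074 has 31 days -> 256 left
November 2074 has 30 days -> 226 left
December 2074 has 31 days -> 195 left
January 2075 has 31 days -> 164 left
February 2075 has 28 days -> 136 left
March 2075 has 31 days -> 105 left
April 2075 has 30 days -> 75 left
May 2075 has 31 days -> 44 left
June 2075 has 30 days -> 14 left
July 2075: 14 <= 31 -> lands on July 14

Result: 2075-07-14


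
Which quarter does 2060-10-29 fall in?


Month: October (month 10)
Q1: Jan-Mar, Q2: Apr-Jun, Q3: Jul-Sep, Q4: Oct-Dec

Q4


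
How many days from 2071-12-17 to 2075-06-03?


From 2071-12-17 to 2075-06-03
2071-12-17: days before December = 31 + 28 + 31 + 30 + 31 + 30 + 31 + 31 + 30 + 31 + 30 = 334 (2071 is not a leap year); day of year = 334 + 17 = 351
2075-06-03: days before June = 31 + 28 + 31 + 30 + 31 = 151 (2075 is not a leap year); day of year = 151 + 3 = 154
Rest of 2071: 365 - 351 = 14
Full years 2072 (366), 2073 (365), 2074 (365): 1096
Total = 14 + 1096 + 154 = 1264

1264 days


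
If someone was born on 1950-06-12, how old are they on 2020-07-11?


Birth: 1950-06-12
Reference: 2020-07-11
Year difference: 2020 - 1950 = 70

70 years old


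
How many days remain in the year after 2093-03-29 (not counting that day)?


Day of year: 88 of 365
Remaining = 365 - 88

277 days


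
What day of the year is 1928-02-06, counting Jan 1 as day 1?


Date: February 6, 1928
Days in months 1 through 1: 31
Plus 6 days in February

Day of year: 37


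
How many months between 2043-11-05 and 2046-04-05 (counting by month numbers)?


From November 2043 to April 2046
3 years * 12 = 36 months, minus 7 months = 29

29 months


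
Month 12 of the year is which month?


Month 12 of 12

December


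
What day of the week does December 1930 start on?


Target: December 1, 1930
Anchor: Jan 1, 1930. With p = 1930 - 1 = 1929: (p + p//4 - p//100 + p//400) mod 7 = (1929 + 482 - 19 + 4) mod 7 = 2396 mod 7 = 2 -> Wednesday (Mon=0 ... Sun=6)
Days before December (Jan-Nov): 334 days
Weekday index = (2 + 334) mod 7 = 0

Monday


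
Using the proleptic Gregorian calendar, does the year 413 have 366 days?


Gregorian leap year rule: divisible by 4, but not by 100, unless also by 400.
413 is not divisible by 4 -> not a leap year

No


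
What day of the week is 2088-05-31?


Date: May 31, 2088
Anchor: Jan 1, 2088. With p = 2088 - 1 = 2087: (p + p//4 - p//100 + p//400) mod 7 = (2087 + 521 - 20 + 5) mod 7 = 2593 mod 7 = 3 -> Thursday (Mon=0 ... Sun=6)
Days before May (Jan-Apr): 121; offset = 121 + 31 - 1 = 151
Weekday index = (3 + 151) mod 7 = 0

Day of the week: Monday


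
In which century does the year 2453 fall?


Century = (year - 1) // 100 + 1
= (2453 - 1) // 100 + 1
= 2452 // 100 + 1
= 24 + 1

25th century


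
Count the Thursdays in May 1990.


May 1990 has 31 days
Anchor: Jan 1, 1990. With p = 1990 - 1 = 1989: (p + p//4 - p//100 + p//400) mod 7 = (1989 + 497 - 19 + 4) mod 7 = 2471 mod 7 = 0 -> Monday (Mon=0 ... Sun=6)
Days before May (Jan-Apr): 120; May 1 index = (0 + 120) mod 7 = 1 -> Tuesday
First Thursday is May 3
Thursdays: 3, 10, 17, 24, 31

5 Thursdays


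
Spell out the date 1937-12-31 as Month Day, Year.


ISO 1937-12-31 parses as year=1937, month=12, day=31
Month 12 -> December

December 31, 1937


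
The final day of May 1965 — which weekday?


May 1965 has 31 days
Anchor: Jan 1, 1965. With p = 1965 - 1 = 1964: (p + p//4 - p//100 + p//400) mod 7 = (1964 + 491 - 19 + 4) mod 7 = 2440 mod 7 = 4 -> Friday (Mon=0 ... Sun=6)
Days before May (Jan-Apr): 120; May 1 index = (4 + 120) mod 7 = 5 -> Saturday
Last day offset: 31 - 1 = 30 days
Weekday index = (5 + 30) mod 7 = 0

Monday, May 31


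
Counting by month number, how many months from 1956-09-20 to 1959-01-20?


From September 1956 to January 1959
3 years * 12 = 36 months, minus 8 months = 28

28 months


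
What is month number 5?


Month 5 of 12

May


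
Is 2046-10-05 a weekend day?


Anchor: Jan 1, 2046. With p = 2046 - 1 = 2045: (p + p//4 - p//100 + p//400) mod 7 = (2045 + 511 - 20 + 5) mod 7 = 2541 mod 7 = 0 -> Monday (Mon=0 ... Sun=6)
Day of year: 278; offset = 277
Weekday index = (0 + 277) mod 7 = 4 -> Friday
Weekend days: Saturday, Sunday

No


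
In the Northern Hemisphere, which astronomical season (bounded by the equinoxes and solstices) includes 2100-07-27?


Date: July 27
Astronomical Summer (approx.; exact equinox/solstice day varies by year): June 21 to September 21
July 27 falls within the Summer window

Summer


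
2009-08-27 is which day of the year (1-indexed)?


Date: August 27, 2009
Days in months 1 through 7: 212
Plus 27 days in August

Day of year: 239


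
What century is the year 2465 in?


Century = (year - 1) // 100 + 1
= (2465 - 1) // 100 + 1
= 2464 // 100 + 1
= 24 + 1

25th century


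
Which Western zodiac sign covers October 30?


Date: October 30
Conventional tropical zodiac dates: Scorpio from October 23 onward; Sagittarius starts November 22
October 30 falls within the Scorpio range

Scorpio


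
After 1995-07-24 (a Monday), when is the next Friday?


Current: Monday
Target: Friday
Days ahead: 4

Next Friday: 1995-07-28


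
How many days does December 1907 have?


December 1907

31 days


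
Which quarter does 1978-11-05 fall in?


Month: November (month 11)
Q1: Jan-Mar, Q2: Apr-Jun, Q3: Jul-Sep, Q4: Oct-Dec

Q4


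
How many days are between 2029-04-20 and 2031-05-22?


From 2029-04-20 to 2031-05-22
2029-04-20: days before April = 31 + 28 + 31 = 90 (2029 is not a leap year); day of year = 90 + 20 = 110
2031-05-22: days before May = 31 + 28 + 31 + 30 = 120 (2031 is not a leap year); day of year = 120 + 22 = 142
Rest of 2029: 365 - 110 = 255
Full years 2030 (365): 365
Total = 255 + 365 + 142 = 762

762 days


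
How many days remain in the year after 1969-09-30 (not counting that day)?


Day of year: 273 of 365
Remaining = 365 - 273

92 days


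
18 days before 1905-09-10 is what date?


Start: 1905-09-10, subtract 18 days
Back 10 days from September 10 reaches August 31, 1905 -> 8 left
August 1905: 31 - 8 = 23 -> lands on August 23

Result: 1905-08-23


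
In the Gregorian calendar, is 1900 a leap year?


Gregorian leap year rule: divisible by 4, but not by 100, unless also by 400.
1900 is divisible by 100 but not 400 -> not a leap year

No


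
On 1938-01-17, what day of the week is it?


Date: January 17, 1938
Anchor: Jan 1, 1938. With p = 1938 - 1 = 1937: (p + p//4 - p//100 + p//400) mod 7 = (1937 + 484 - 19 + 4) mod 7 = 2406 mod 7 = 5 -> Saturday (Mon=0 ... Sun=6)
Days into year = 17 - 1 = 16
Weekday index = (5 + 16) mod 7 = 0

Day of the week: Monday
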